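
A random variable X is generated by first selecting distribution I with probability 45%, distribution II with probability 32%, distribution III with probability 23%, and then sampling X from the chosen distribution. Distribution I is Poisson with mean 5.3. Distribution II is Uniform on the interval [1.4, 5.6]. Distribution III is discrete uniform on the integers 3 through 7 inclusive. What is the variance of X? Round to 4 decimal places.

Per component, I: μ=5.3, E[X²]=33.39; II: μ=3.5, E[X²]=13.72; III: μ=5, E[X²]=27.
E[X] = 0.45·5.3 + 0.32·3.5 + 0.23·5 = 4.655.
E[X²] = 0.45·33.39 + 0.32·13.72 + 0.23·27 = 25.6259.
Var(X) = E[X²] − (E[X])² = 25.6259 − 21.669 = 3.95688.

3.9569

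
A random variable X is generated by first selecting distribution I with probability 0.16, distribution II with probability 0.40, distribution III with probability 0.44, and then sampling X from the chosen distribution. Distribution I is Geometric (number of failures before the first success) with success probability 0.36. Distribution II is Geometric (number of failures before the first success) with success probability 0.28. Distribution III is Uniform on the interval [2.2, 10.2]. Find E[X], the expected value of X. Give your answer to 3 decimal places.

4.041

Component means — I: 1.77778; II: 2.57143; III: 6.2.
E[X] = 0.16·1.77778 + 0.4·2.57143 + 0.44·6.2 = 4.04102.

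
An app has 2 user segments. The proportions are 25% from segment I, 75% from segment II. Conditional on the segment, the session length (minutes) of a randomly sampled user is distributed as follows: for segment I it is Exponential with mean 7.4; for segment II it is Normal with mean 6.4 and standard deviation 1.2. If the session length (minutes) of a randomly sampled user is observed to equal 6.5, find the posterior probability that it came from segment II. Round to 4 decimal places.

0.9465

Likelihoods f(6.5 | ·): I: 0.0561427; II: 0.3313.
Posterior ∝ prior × likelihood. Numerator for II: 0.75·0.3313 = 0.248475.
Normalizing constant: 0.25·0.0561427 + 0.75·0.3313 = 0.26251.
P(II | observation) = 0.248475 / 0.26251 = 0.946533.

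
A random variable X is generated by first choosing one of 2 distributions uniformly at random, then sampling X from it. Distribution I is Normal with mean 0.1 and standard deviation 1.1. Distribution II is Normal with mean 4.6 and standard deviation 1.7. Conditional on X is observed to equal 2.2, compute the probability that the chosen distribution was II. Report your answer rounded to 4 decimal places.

Likelihoods f(2.2 | ·): I: 0.0586268; II: 0.0866302.
Posterior ∝ prior × likelihood. Numerator for II: 0.5·0.0866302 = 0.0433151.
Normalizing constant: 0.5·0.0586268 + 0.5·0.0866302 = 0.0726285.
P(II | observation) = 0.0433151 / 0.0726285 = 0.596393.

0.5964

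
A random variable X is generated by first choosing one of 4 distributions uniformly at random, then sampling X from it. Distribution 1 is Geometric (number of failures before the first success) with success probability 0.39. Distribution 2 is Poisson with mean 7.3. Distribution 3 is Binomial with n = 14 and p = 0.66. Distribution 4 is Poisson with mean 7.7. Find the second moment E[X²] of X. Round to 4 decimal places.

For each component E[X²] = Var + (mean)², giving 1: 6.45694; 2: 60.59; 3: 88.5192; 4: 66.99.
Overall E[X²] = 0.25·6.45694 + 0.25·60.59 + 0.25·88.5192 + 0.25·66.99 = 55.639.

55.6390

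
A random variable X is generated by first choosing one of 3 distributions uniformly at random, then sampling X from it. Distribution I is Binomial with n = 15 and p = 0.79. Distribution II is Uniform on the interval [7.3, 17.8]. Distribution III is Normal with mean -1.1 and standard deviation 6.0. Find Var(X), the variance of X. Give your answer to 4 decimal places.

55.2826

Per component, I: μ=11.85, E[X²]=142.911; II: μ=12.55, E[X²]=166.69; III: μ=-1.1, E[X²]=37.21.
E[X] = 0.333333·11.85 + 0.333333·12.55 + 0.333333·-1.1 = 7.76667.
E[X²] = 0.333333·142.911 + 0.333333·166.69 + 0.333333·37.21 = 115.604.
Var(X) = E[X²] − (E[X])² = 115.604 − 60.3211 = 55.2826.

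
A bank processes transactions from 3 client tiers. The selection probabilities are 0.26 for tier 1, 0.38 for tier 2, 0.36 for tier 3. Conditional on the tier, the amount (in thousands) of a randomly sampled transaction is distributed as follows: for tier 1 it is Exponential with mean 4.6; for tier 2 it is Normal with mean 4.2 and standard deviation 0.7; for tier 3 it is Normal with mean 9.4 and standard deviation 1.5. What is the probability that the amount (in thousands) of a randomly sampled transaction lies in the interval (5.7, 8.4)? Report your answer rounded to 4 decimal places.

Conditional on each tier, P(5.7 < X < 8.4): 1: 0.128593; 2: 0.0160623; 3: 0.245674.
By total probability, P(5.7 < X < 8.4) = 0.26·0.128593 + 0.38·0.0160623 + 0.36·0.245674 = 0.12798.

0.1280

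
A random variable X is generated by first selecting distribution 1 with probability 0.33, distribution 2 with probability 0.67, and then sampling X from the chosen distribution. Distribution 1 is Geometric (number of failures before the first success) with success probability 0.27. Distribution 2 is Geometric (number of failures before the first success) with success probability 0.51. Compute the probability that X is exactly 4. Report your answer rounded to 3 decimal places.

Conditional on each component, P(X = 4): 1: 0.0766753; 2: 0.0294005.
By total probability, P(X = 4) = 0.33·0.0766753 + 0.67·0.0294005 = 0.0450012.

0.045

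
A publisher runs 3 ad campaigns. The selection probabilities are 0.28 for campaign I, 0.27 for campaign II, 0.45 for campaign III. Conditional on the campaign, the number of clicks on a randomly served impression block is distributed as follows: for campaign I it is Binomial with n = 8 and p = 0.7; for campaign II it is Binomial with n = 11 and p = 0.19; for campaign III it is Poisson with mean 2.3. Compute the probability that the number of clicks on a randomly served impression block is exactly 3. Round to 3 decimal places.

0.161

Conditional on each campaign, P(X = 3): I: 0.0466754; II: 0.209713; III: 0.203308.
By total probability, P(X = 3) = 0.28·0.0466754 + 0.27·0.209713 + 0.45·0.203308 = 0.16118.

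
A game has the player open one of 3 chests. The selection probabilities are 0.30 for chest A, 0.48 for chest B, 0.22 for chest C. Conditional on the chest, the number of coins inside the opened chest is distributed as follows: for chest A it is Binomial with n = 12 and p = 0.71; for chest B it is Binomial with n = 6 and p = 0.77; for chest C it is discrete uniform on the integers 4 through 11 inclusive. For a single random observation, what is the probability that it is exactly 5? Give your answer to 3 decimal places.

0.214

Conditional on each chest, P(X = 5): A: 0.0246492; B: 0.373536; C: 0.125.
By total probability, P(X = 5) = 0.3·0.0246492 + 0.48·0.373536 + 0.22·0.125 = 0.214192.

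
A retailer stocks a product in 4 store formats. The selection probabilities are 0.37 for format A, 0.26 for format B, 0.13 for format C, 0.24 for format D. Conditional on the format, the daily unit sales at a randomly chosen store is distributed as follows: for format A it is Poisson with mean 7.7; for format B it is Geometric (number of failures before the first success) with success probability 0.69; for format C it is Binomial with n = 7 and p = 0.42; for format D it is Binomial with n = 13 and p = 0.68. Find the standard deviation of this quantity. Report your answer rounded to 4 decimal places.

3.9838

Per component, A: μ=7.7, E[X²]=66.99; B: μ=0.449275, E[X²]=0.852972; C: μ=2.94, E[X²]=10.3488; D: μ=8.84, E[X²]=80.9744.
E[X] = 0.37·7.7 + 0.26·0.449275 + 0.13·2.94 + 0.24·8.84 = 5.46961.
E[X²] = 0.37·66.99 + 0.26·0.852972 + 0.13·10.3488 + 0.24·80.9744 = 45.7873.
Var(X) = E[X²] − (E[X])² = 45.7873 − 29.9167 = 15.8706.
SD(X) = √15.8706 = 3.98379.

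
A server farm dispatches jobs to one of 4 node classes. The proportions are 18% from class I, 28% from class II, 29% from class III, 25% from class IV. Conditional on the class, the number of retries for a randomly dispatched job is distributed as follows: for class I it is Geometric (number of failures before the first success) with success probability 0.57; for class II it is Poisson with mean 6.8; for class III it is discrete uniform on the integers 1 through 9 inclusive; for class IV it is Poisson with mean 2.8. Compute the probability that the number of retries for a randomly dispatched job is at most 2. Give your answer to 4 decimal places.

Conditional on each class, P(X ≤ 2): I: 0.920493; II: 0.0344379; III: 0.222222; IV: 0.469454.
By total probability, P(X ≤ 2) = 0.18·0.920493 + 0.28·0.0344379 + 0.29·0.222222 + 0.25·0.469454 = 0.357139.

0.3571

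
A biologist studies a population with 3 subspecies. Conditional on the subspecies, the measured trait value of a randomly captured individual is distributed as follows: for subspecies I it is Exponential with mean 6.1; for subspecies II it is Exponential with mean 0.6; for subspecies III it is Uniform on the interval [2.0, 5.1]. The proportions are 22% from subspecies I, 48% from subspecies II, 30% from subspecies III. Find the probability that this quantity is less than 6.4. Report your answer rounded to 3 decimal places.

Conditional on each subspecies, P(X < 6.4): I: 0.649775; II: 0.999977; III: 1.
By total probability, P(X < 6.4) = 0.22·0.649775 + 0.48·0.999977 + 0.3·1 = 0.922939.

0.923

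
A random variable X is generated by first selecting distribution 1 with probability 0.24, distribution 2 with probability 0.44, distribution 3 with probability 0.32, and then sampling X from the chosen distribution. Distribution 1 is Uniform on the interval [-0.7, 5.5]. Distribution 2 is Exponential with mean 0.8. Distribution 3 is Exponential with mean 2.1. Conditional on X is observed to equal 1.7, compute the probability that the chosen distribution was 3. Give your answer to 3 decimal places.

0.394

Likelihoods f(1.7 | ·): 1: 0.16129; 2: 0.149291; 3: 0.211938.
Posterior ∝ prior × likelihood. Numerator for 3: 0.32·0.211938 = 0.0678202.
Normalizing constant: 0.24·0.16129 + 0.44·0.149291 + 0.32·0.211938 = 0.172218.
P(3 | observation) = 0.0678202 / 0.172218 = 0.393804.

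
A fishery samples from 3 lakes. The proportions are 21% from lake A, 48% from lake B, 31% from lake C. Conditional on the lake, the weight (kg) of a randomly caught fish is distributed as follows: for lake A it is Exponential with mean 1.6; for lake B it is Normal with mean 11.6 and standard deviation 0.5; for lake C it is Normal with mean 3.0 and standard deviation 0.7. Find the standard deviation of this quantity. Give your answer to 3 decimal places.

4.693

Per component, A: μ=1.6, E[X²]=5.12; B: μ=11.6, E[X²]=134.81; C: μ=3, E[X²]=9.49.
E[X] = 0.21·1.6 + 0.48·11.6 + 0.31·3 = 6.834.
E[X²] = 0.21·5.12 + 0.48·134.81 + 0.31·9.49 = 68.7259.
Var(X) = E[X²] − (E[X])² = 68.7259 − 46.7036 = 22.0223.
SD(X) = √22.0223 = 4.6928.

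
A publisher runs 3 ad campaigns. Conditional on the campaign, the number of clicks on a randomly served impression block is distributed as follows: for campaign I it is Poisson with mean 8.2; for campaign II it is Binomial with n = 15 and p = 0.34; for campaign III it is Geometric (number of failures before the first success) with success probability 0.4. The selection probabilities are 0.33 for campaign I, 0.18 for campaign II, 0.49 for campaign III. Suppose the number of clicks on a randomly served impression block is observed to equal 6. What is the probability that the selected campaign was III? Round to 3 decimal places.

0.114

Likelihoods P(X=6 | ·): I: 0.115967; II: 0.183727; III: 0.0186624.
Posterior ∝ prior × likelihood. Numerator for III: 0.49·0.0186624 = 0.00914458.
Normalizing constant: 0.33·0.115967 + 0.18·0.183727 + 0.49·0.0186624 = 0.0804847.
P(III | observation) = 0.00914458 / 0.0804847 = 0.113619.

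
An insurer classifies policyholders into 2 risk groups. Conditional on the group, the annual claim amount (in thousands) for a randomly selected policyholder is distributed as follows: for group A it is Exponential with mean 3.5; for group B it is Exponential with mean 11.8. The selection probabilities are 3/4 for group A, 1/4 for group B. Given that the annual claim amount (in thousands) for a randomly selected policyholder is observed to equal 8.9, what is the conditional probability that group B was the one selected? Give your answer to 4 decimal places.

Likelihoods f(8.9 | ·): A: 0.022469; B: 0.0398618.
Posterior ∝ prior × likelihood. Numerator for B: 0.25·0.0398618 = 0.00996545.
Normalizing constant: 0.75·0.022469 + 0.25·0.0398618 = 0.0268172.
P(B | observation) = 0.00996545 / 0.0268172 = 0.371607.

0.3716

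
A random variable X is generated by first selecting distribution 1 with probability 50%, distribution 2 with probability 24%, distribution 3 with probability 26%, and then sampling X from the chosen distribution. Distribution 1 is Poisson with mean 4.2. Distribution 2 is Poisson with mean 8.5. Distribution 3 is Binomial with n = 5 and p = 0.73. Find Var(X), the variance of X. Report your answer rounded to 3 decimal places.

Per component, 1: μ=4.2, E[X²]=21.84; 2: μ=8.5, E[X²]=80.75; 3: μ=3.65, E[X²]=14.308.
E[X] = 0.5·4.2 + 0.24·8.5 + 0.26·3.65 = 5.089.
E[X²] = 0.5·21.84 + 0.24·80.75 + 0.26·14.308 = 34.0201.
Var(X) = E[X²] − (E[X])² = 34.0201 − 25.8979 = 8.12216.

8.122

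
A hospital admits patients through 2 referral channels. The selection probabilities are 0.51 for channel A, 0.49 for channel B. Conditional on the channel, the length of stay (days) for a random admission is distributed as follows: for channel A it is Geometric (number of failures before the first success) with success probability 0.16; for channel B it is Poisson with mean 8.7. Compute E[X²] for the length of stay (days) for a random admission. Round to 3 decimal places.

72.142

For each component E[X²] = Var + (mean)², giving A: 60.375; B: 84.39.
Overall E[X²] = 0.51·60.375 + 0.49·84.39 = 72.1423.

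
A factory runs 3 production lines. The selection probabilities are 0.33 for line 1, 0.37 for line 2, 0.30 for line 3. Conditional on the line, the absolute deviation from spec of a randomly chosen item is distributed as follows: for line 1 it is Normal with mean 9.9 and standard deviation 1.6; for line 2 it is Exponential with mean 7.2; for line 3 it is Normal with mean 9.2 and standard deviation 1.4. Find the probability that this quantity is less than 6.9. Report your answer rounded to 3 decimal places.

0.253

Conditional on each line, P(X < 6.9): 1: 0.0303964; 2: 0.616468; 3: 0.0502062.
By total probability, P(X < 6.9) = 0.33·0.0303964 + 0.37·0.616468 + 0.3·0.0502062 = 0.253186.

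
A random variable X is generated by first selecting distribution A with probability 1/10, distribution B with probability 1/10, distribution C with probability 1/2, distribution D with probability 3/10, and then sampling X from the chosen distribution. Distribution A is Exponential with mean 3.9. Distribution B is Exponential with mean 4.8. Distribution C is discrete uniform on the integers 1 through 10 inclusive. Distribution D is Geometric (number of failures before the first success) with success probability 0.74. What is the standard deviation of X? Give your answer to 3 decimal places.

Per component, A: μ=3.9, E[X²]=30.42; B: μ=4.8, E[X²]=46.08; C: μ=5.5, E[X²]=38.5; D: μ=0.351351, E[X²]=0.598247.
E[X] = 0.1·3.9 + 0.1·4.8 + 0.5·5.5 + 0.3·0.351351 = 3.72541.
E[X²] = 0.1·30.42 + 0.1·46.08 + 0.5·38.5 + 0.3·0.598247 = 27.0795.
Var(X) = E[X²] − (E[X])² = 27.0795 − 13.8786 = 13.2008.
SD(X) = √13.2008 = 3.63329.

3.633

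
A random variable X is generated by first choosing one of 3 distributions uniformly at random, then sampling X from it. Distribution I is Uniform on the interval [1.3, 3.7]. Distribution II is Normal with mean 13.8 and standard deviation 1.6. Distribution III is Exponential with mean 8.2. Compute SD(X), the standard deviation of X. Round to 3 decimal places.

6.686

Per component, I: μ=2.5, E[X²]=6.73; II: μ=13.8, E[X²]=193; III: μ=8.2, E[X²]=134.48.
E[X] = 0.333333·2.5 + 0.333333·13.8 + 0.333333·8.2 = 8.16667.
E[X²] = 0.333333·6.73 + 0.333333·193 + 0.333333·134.48 = 111.403.
Var(X) = E[X²] − (E[X])² = 111.403 − 66.6944 = 44.7089.
SD(X) = √44.7089 = 6.68647.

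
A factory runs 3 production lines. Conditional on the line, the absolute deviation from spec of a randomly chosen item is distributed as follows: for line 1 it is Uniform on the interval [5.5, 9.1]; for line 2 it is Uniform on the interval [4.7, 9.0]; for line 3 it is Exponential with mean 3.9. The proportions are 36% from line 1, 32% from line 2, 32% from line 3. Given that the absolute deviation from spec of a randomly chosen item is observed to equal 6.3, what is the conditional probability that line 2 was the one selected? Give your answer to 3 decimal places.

0.390

Likelihoods f(6.3 | ·): 1: 0.277778; 2: 0.232558; 3: 0.050978.
Posterior ∝ prior × likelihood. Numerator for 2: 0.32·0.232558 = 0.0744186.
Normalizing constant: 0.36·0.277778 + 0.32·0.232558 + 0.32·0.050978 = 0.190732.
P(2 | observation) = 0.0744186 / 0.190732 = 0.390175.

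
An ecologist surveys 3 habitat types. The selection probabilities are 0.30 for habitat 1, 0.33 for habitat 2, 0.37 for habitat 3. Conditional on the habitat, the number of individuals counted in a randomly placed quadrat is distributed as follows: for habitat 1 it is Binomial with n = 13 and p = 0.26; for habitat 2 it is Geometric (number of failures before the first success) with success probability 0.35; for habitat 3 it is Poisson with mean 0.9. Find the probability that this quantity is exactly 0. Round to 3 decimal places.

Conditional on each habitat, P(X = 0): 1: 0.0199532; 2: 0.35; 3: 0.40657.
By total probability, P(X = 0) = 0.3·0.0199532 + 0.33·0.35 + 0.37·0.40657 = 0.271917.

0.272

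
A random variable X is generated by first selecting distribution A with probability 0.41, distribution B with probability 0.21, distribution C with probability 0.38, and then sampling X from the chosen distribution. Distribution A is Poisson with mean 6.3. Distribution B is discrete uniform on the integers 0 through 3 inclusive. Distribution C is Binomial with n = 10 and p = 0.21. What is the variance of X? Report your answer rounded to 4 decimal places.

8.2367

Per component, A: μ=6.3, E[X²]=45.99; B: μ=1.5, E[X²]=3.5; C: μ=2.1, E[X²]=6.069.
E[X] = 0.41·6.3 + 0.21·1.5 + 0.38·2.1 = 3.696.
E[X²] = 0.41·45.99 + 0.21·3.5 + 0.38·6.069 = 21.8971.
Var(X) = E[X²] − (E[X])² = 21.8971 − 13.6604 = 8.2367.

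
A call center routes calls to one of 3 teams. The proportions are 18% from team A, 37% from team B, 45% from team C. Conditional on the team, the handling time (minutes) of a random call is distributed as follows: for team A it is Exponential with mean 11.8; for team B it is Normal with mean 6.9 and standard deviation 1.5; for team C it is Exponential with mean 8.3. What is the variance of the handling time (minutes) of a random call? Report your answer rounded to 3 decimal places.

59.814

Per component, A: μ=11.8, E[X²]=278.48; B: μ=6.9, E[X²]=49.86; C: μ=8.3, E[X²]=137.78.
E[X] = 0.18·11.8 + 0.37·6.9 + 0.45·8.3 = 8.412.
E[X²] = 0.18·278.48 + 0.37·49.86 + 0.45·137.78 = 130.576.
Var(X) = E[X²] − (E[X])² = 130.576 − 70.7617 = 59.8139.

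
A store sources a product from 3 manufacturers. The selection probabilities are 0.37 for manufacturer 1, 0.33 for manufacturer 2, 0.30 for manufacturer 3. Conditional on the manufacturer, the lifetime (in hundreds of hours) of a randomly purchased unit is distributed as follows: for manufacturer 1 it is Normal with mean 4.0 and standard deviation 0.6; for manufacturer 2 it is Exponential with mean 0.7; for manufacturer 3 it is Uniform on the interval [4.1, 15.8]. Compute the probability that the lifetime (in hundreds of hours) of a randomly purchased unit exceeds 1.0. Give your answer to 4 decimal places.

0.7491

Conditional on each manufacturer, P(X > 1.0): 1: 1; 2: 0.239651; 3: 1.
By total probability, P(X > 1.0) = 0.37·1 + 0.33·0.239651 + 0.3·1 = 0.749085.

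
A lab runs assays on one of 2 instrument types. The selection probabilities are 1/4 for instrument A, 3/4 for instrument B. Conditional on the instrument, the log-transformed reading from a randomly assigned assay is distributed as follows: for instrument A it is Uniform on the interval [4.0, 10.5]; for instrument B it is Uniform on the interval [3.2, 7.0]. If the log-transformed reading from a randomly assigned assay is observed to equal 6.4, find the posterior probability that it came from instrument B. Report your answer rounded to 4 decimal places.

Likelihoods f(6.4 | ·): A: 0.153846; B: 0.263158.
Posterior ∝ prior × likelihood. Numerator for B: 0.75·0.263158 = 0.197368.
Normalizing constant: 0.25·0.153846 + 0.75·0.263158 = 0.23583.
P(B | observation) = 0.197368 / 0.23583 = 0.83691.

0.8369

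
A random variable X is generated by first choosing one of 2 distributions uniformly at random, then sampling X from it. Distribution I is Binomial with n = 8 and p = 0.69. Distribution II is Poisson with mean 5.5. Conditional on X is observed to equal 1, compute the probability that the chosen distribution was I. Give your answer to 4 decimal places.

Likelihoods P(X=1 | ·): I: 0.0015187; II: 0.0224772.
Posterior ∝ prior × likelihood. Numerator for I: 0.5·0.0015187 = 0.000759348.
Normalizing constant: 0.5·0.0015187 + 0.5·0.0224772 = 0.011998.
P(I | observation) = 0.000759348 / 0.011998 = 0.0632897.

0.0633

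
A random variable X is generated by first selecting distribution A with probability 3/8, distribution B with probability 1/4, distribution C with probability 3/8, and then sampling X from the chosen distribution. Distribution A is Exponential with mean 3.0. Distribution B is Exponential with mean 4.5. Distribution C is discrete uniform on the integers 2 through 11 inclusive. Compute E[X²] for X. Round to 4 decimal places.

For each component E[X²] = Var + (mean)², giving A: 18; B: 40.5; C: 50.5.
Overall E[X²] = 0.375·18 + 0.25·40.5 + 0.375·50.5 = 35.8125.

35.8125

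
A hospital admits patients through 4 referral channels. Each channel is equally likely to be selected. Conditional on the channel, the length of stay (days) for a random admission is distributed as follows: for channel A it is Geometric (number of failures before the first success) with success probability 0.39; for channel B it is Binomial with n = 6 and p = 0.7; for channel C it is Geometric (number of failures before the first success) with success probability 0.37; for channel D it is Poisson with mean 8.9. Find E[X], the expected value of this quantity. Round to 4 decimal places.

Component means — A: 1.5641; B: 4.2; C: 1.7027; D: 8.9.
E[X] = 0.25·1.5641 + 0.25·4.2 + 0.25·1.7027 + 0.25·8.9 = 4.0917.

4.0917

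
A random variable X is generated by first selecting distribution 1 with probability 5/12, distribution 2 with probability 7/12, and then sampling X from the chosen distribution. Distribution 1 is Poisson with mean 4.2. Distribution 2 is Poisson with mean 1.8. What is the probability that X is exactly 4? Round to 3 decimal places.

0.123

Conditional on each component, P(X = 4): 1: 0.194424; 2: 0.0723017.
By total probability, P(X = 4) = 0.416667·0.194424 + 0.583333·0.0723017 = 0.123186.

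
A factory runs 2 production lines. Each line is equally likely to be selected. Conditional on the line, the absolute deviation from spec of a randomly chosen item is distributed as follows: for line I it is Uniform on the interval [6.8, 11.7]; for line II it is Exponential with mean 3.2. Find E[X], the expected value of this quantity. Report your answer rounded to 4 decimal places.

Component means — I: 9.25; II: 3.2.
E[X] = 0.5·9.25 + 0.5·3.2 = 6.225.

6.2250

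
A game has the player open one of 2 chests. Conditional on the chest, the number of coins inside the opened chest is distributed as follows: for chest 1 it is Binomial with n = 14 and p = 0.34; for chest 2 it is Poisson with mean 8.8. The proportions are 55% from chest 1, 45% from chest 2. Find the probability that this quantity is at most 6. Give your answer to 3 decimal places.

0.562

Conditional on each chest, P(X ≤ 6): 1: 0.837359; 2: 0.22561.
By total probability, P(X ≤ 6) = 0.55·0.837359 + 0.45·0.22561 = 0.562072.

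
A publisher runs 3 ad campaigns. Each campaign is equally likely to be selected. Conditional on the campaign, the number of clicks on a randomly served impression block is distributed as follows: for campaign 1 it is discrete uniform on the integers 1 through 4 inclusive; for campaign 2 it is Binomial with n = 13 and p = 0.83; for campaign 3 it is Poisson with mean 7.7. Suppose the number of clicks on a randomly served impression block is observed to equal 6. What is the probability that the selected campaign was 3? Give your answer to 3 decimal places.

Likelihoods P(X=6 | ·): 1: 0; 2: 0.00230212; 3: 0.131082.
Posterior ∝ prior × likelihood. Numerator for 3: 0.333333·0.131082 = 0.0436941.
Normalizing constant: 0.333333·0 + 0.333333·0.00230212 + 0.333333·0.131082 = 0.0444615.
P(3 | observation) = 0.0436941 / 0.0444615 = 0.982741.

0.983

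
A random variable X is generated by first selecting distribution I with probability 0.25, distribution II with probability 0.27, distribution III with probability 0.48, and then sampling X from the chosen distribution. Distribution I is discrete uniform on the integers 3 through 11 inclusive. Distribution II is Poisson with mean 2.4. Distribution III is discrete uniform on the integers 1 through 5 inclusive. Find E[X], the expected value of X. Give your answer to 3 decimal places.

3.838

Component means — I: 7; II: 2.4; III: 3.
E[X] = 0.25·7 + 0.27·2.4 + 0.48·3 = 3.838.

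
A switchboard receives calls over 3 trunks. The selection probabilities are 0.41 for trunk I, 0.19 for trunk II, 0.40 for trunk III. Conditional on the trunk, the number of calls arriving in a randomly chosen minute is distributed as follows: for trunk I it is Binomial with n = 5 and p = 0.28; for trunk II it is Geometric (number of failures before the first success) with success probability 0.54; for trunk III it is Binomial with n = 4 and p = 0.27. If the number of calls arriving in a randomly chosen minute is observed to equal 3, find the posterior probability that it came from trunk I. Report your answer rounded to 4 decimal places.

0.5859

Likelihoods P(X=3 | ·): I: 0.113799; II: 0.0525614; III: 0.0574744.
Posterior ∝ prior × likelihood. Numerator for I: 0.41·0.113799 = 0.0466577.
Normalizing constant: 0.41·0.113799 + 0.19·0.0525614 + 0.4·0.0574744 = 0.0796341.
P(I | observation) = 0.0466577 / 0.0796341 = 0.585901.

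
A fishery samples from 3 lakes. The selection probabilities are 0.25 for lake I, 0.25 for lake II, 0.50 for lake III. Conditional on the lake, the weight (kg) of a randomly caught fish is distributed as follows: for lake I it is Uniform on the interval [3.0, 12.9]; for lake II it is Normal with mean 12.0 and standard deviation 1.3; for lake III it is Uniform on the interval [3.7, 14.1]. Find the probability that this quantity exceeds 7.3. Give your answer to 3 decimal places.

Conditional on each lake, P(X > 7.3): I: 0.565657; II: 0.99985; III: 0.653846.
By total probability, P(X > 7.3) = 0.25·0.565657 + 0.25·0.99985 + 0.5·0.653846 = 0.7183.

0.718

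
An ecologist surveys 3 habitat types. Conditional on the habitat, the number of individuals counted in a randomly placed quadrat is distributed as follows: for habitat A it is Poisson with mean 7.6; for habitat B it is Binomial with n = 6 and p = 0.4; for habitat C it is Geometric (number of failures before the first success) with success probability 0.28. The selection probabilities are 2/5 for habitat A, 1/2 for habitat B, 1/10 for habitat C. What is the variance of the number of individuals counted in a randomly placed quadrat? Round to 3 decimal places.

Per component, A: μ=7.6, E[X²]=65.36; B: μ=2.4, E[X²]=7.2; C: μ=2.57143, E[X²]=15.7959.
E[X] = 0.4·7.6 + 0.5·2.4 + 0.1·2.57143 = 4.49714.
E[X²] = 0.4·65.36 + 0.5·7.2 + 0.1·15.7959 = 31.3236.
Var(X) = E[X²] − (E[X])² = 31.3236 − 20.2243 = 11.0993.

11.099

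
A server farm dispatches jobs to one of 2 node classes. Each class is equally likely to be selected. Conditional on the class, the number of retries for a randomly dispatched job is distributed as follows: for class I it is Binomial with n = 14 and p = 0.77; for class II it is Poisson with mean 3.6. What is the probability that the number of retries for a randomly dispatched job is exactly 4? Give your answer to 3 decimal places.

Conditional on each class, P(X = 4): I: 0.000145772; II: 0.191222.
By total probability, P(X = 4) = 0.5·0.000145772 + 0.5·0.191222 = 0.0956841.

0.096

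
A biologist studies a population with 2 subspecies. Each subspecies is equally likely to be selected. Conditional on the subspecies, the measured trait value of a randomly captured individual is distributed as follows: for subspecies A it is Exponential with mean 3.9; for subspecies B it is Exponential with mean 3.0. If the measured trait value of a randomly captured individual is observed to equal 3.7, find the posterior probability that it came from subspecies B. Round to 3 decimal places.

Likelihoods f(3.7 | ·): A: 0.0992916; B: 0.0971066.
Posterior ∝ prior × likelihood. Numerator for B: 0.5·0.0971066 = 0.0485533.
Normalizing constant: 0.5·0.0992916 + 0.5·0.0971066 = 0.0981991.
P(B | observation) = 0.0485533 / 0.0981991 = 0.494437.

0.494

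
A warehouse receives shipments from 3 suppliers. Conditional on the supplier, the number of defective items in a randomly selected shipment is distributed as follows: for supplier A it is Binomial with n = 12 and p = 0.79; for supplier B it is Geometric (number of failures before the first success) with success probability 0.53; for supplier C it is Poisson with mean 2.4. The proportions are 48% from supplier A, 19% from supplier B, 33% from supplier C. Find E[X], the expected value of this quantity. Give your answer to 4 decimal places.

Component means — A: 9.48; B: 0.886792; C: 2.4.
E[X] = 0.48·9.48 + 0.19·0.886792 + 0.33·2.4 = 5.51089.

5.5109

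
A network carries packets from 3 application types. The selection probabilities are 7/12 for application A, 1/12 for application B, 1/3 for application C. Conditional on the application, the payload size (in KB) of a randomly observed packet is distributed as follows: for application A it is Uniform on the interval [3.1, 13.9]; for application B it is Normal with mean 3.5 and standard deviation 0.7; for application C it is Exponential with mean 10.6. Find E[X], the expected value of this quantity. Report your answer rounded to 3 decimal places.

8.783

Component means — A: 8.5; B: 3.5; C: 10.6.
E[X] = 0.583333·8.5 + 0.0833333·3.5 + 0.333333·10.6 = 8.78333.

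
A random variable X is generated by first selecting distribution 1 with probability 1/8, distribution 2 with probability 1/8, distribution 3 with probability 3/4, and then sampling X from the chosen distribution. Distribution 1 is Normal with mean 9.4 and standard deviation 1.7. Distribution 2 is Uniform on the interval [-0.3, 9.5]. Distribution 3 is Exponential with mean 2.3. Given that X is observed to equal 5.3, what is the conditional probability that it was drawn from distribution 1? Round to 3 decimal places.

0.034

Likelihoods f(5.3 | ·): 1: 0.0128056; 2: 0.102041; 3: 0.0434017.
Posterior ∝ prior × likelihood. Numerator for 1: 0.125·0.0128056 = 0.0016007.
Normalizing constant: 0.125·0.0128056 + 0.125·0.102041 + 0.75·0.0434017 = 0.0469071.
P(1 | observation) = 0.0016007 / 0.0469071 = 0.034125.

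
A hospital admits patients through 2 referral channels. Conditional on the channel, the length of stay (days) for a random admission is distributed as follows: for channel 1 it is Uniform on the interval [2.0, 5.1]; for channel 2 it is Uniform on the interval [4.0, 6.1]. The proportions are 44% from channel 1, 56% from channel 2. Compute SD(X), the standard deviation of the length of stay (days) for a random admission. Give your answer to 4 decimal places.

1.0548

Per component, 1: μ=3.55, E[X²]=13.4033; 2: μ=5.05, E[X²]=25.87.
E[X] = 0.44·3.55 + 0.56·5.05 = 4.39.
E[X²] = 0.44·13.4033 + 0.56·25.87 = 20.3847.
Var(X) = E[X²] − (E[X])² = 20.3847 − 19.2721 = 1.11257.
SD(X) = √1.11257 = 1.05478.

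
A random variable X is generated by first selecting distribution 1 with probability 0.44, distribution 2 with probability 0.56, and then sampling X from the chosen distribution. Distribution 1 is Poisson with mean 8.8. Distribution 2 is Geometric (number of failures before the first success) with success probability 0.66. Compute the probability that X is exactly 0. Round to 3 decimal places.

0.370

Conditional on each component, P(X = 0): 1: 0.000150733; 2: 0.66.
By total probability, P(X = 0) = 0.44·0.000150733 + 0.56·0.66 = 0.369666.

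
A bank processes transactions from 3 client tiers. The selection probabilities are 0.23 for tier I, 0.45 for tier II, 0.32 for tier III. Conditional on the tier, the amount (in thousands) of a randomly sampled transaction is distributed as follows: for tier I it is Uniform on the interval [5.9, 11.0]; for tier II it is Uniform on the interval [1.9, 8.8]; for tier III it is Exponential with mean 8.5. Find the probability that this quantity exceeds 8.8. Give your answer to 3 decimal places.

0.213

Conditional on each tier, P(X > 8.8): I: 0.431373; II: 0; III: 0.355122.
By total probability, P(X > 8.8) = 0.23·0.431373 + 0.45·0 + 0.32·0.355122 = 0.212855.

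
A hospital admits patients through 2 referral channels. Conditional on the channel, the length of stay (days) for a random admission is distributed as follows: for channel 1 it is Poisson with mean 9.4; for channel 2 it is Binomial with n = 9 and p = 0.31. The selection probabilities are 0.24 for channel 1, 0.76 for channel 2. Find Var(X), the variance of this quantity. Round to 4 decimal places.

Per component, 1: μ=9.4, E[X²]=97.76; 2: μ=2.79, E[X²]=9.7092.
E[X] = 0.24·9.4 + 0.76·2.79 = 4.3764.
E[X²] = 0.24·97.76 + 0.76·9.7092 = 30.8414.
Var(X) = E[X²] − (E[X])² = 30.8414 − 19.1529 = 11.6885.

11.6885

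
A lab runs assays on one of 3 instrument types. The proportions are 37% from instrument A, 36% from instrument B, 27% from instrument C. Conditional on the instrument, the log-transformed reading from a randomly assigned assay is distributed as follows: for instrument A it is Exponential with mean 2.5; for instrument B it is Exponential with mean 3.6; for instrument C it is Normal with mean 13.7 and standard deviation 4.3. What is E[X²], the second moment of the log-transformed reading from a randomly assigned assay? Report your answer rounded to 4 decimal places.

69.6248

For each component E[X²] = Var + (mean)², giving A: 12.5; B: 25.92; C: 206.18.
Overall E[X²] = 0.37·12.5 + 0.36·25.92 + 0.27·206.18 = 69.6248.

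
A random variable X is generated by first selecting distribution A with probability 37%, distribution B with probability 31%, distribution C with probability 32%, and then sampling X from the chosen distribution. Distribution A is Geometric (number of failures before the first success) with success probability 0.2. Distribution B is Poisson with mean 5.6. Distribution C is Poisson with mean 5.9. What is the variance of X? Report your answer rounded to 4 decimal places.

11.7540

Per component, A: μ=4, E[X²]=36; B: μ=5.6, E[X²]=36.96; C: μ=5.9, E[X²]=40.71.
E[X] = 0.37·4 + 0.31·5.6 + 0.32·5.9 = 5.104.
E[X²] = 0.37·36 + 0.31·36.96 + 0.32·40.71 = 37.8048.
Var(X) = E[X²] − (E[X])² = 37.8048 − 26.0508 = 11.754.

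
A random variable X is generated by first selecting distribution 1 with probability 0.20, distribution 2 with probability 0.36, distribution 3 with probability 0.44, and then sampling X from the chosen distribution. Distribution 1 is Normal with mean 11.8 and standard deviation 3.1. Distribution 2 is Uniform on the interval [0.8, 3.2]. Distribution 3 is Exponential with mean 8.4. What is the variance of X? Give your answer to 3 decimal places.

47.561

Per component, 1: μ=11.8, E[X²]=148.85; 2: μ=2, E[X²]=4.48; 3: μ=8.4, E[X²]=141.12.
E[X] = 0.2·11.8 + 0.36·2 + 0.44·8.4 = 6.776.
E[X²] = 0.2·148.85 + 0.36·4.48 + 0.44·141.12 = 93.4756.
Var(X) = E[X²] − (E[X])² = 93.4756 − 45.9142 = 47.5614.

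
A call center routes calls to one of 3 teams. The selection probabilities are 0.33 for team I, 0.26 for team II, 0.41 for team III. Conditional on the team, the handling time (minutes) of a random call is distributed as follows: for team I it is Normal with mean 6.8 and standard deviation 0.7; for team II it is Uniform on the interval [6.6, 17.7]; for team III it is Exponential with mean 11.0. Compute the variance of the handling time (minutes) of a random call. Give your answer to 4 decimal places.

57.4247

Per component, I: μ=6.8, E[X²]=46.73; II: μ=12.15, E[X²]=157.89; III: μ=11, E[X²]=242.
E[X] = 0.33·6.8 + 0.26·12.15 + 0.41·11 = 9.913.
E[X²] = 0.33·46.73 + 0.26·157.89 + 0.41·242 = 155.692.
Var(X) = E[X²] − (E[X])² = 155.692 − 98.2676 = 57.4247.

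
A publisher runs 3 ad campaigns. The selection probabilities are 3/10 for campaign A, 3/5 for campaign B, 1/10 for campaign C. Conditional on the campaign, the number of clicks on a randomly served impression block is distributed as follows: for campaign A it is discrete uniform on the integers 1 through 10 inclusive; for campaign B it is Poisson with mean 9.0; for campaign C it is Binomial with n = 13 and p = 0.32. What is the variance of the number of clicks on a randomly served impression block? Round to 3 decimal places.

Per component, A: μ=5.5, E[X²]=38.5; B: μ=9, E[X²]=90; C: μ=4.16, E[X²]=20.1344.
E[X] = 0.3·5.5 + 0.6·9 + 0.1·4.16 = 7.466.
E[X²] = 0.3·38.5 + 0.6·90 + 0.1·20.1344 = 67.5634.
Var(X) = E[X²] − (E[X])² = 67.5634 − 55.7412 = 11.8223.

11.822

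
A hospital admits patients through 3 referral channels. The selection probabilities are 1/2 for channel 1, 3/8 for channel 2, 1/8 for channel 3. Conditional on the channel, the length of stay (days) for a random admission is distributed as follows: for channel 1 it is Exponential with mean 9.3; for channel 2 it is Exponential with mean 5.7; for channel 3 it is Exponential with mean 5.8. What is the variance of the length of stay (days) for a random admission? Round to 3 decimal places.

62.830

Per component, 1: μ=9.3, E[X²]=172.98; 2: μ=5.7, E[X²]=64.98; 3: μ=5.8, E[X²]=67.28.
E[X] = 0.5·9.3 + 0.375·5.7 + 0.125·5.8 = 7.5125.
E[X²] = 0.5·172.98 + 0.375·64.98 + 0.125·67.28 = 119.268.
Var(X) = E[X²] − (E[X])² = 119.268 − 56.4377 = 62.8298.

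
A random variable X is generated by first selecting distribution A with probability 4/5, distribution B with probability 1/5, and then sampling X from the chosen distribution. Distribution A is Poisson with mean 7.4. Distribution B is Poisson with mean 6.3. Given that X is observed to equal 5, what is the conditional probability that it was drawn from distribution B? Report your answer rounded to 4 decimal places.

0.2514

Likelihoods P(X=5 | ·): A: 0.113031; B: 0.151868.
Posterior ∝ prior × likelihood. Numerator for B: 0.2·0.151868 = 0.0303736.
Normalizing constant: 0.8·0.113031 + 0.2·0.151868 = 0.120799.
P(B | observation) = 0.0303736 / 0.120799 = 0.25144.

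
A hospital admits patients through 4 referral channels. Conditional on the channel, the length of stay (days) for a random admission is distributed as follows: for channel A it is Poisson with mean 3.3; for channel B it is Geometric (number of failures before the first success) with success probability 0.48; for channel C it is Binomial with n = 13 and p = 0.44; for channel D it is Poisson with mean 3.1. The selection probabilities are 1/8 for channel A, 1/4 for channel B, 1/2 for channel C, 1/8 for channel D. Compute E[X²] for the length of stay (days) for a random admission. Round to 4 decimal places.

For each component E[X²] = Var + (mean)², giving A: 14.19; B: 3.43056; C: 35.9216; D: 12.71.
Overall E[X²] = 0.125·14.19 + 0.25·3.43056 + 0.5·35.9216 + 0.125·12.71 = 22.1809.

22.1809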